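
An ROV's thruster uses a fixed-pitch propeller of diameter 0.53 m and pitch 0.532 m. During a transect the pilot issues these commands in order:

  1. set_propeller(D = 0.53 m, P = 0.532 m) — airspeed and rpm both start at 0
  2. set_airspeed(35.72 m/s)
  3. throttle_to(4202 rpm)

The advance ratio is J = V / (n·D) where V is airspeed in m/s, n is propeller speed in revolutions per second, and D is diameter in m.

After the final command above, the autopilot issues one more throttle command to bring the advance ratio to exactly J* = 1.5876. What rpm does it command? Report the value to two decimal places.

set_propeller: D = 0.53 m, P = 0.532 m (p = P/D = 1.003774); state ← (V=0, rpm=0)
set_airspeed(35.72): V ← 35.72 m/s
throttle_to(4202): rpm ← 4202
final state: V = 35.72 m/s, rpm = 4202 → n = rpm/60 = 70.033333 rev/s
target J* = 1.5876; solve J* = V/(n·D) for n: n = V/(J*·D) = 35.72/(1.5876 × 0.53) = 42.451642 rev/s
rpm = 60·n = 2547.098504

rpm = 2547.10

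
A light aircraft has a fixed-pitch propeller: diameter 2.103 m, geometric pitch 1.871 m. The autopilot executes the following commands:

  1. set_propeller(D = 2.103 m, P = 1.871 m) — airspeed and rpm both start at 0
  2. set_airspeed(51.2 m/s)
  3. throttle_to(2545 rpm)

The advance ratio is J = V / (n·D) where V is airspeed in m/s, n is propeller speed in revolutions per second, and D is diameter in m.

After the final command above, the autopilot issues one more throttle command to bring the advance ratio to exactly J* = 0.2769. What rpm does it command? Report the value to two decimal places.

set_propeller: D = 2.103 m, P = 1.871 m (p = P/D = 0.889681); state ← (V=0, rpm=0)
set_airspeed(51.2): V ← 51.2 m/s
throttle_to(2545): rpm ← 2545
final state: V = 51.2 m/s, rpm = 2545 → n = rpm/60 = 42.416667 rev/s
target J* = 0.2769; solve J* = V/(n·D) for n: n = V/(J*·D) = 51.2/(0.2769 × 2.103) = 87.924060 rev/s
rpm = 60·n = 5275.443583

rpm = 5275.44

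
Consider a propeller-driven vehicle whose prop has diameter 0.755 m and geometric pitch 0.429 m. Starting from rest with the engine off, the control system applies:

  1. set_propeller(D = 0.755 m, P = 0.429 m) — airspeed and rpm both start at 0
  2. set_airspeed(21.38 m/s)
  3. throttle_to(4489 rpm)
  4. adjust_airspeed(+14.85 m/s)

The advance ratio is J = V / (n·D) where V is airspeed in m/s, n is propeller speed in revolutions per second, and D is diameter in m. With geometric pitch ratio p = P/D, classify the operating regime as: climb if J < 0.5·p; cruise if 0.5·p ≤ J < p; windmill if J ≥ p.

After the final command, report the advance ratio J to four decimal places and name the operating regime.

J = 0.6414, regime = windmill

set_propeller: D = 0.755 m, P = 0.429 m (p = P/D = 0.568212); state ← (V=0, rpm=0)
set_airspeed(21.38): V ← 21.38 m/s
throttle_to(4489): rpm ← 4489
adjust_airspeed(+14.85): V ← 21.38 +14.85 = 36.23 m/s
final state: V = 36.23 m/s, rpm = 4489 → n = rpm/60 = 74.816667 rev/s
J = V / (n·D) = 36.23 / (74.816667 × 0.755) = 0.641391
regime bands: climb J<0.2841 | cruise [0.2841, 0.5682) | windmill J≥0.5682
J = 0.6414 → windmill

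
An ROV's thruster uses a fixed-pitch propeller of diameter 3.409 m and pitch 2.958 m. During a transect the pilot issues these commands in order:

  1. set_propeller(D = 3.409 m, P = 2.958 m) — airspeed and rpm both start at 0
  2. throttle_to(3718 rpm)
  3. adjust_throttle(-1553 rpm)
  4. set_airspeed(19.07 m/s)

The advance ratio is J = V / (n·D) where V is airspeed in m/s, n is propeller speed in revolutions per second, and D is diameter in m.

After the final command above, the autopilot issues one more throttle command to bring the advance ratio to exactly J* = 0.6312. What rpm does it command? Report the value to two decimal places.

set_propeller: D = 3.409 m, P = 2.958 m (p = P/D = 0.867703); state ← (V=0, rpm=0)
throttle_to(3718): rpm ← 3718
adjust_throttle(-1553): rpm ← 3718 -1553 = 2165
set_airspeed(19.07): V ← 19.07 m/s
final state: V = 19.07 m/s, rpm = 2165 → n = rpm/60 = 36.083333 rev/s
target J* = 0.6312; solve J* = V/(n·D) for n: n = V/(J*·D) = 19.07/(0.6312 × 3.409) = 8.862509 rev/s
rpm = 60·n = 531.750555

rpm = 531.75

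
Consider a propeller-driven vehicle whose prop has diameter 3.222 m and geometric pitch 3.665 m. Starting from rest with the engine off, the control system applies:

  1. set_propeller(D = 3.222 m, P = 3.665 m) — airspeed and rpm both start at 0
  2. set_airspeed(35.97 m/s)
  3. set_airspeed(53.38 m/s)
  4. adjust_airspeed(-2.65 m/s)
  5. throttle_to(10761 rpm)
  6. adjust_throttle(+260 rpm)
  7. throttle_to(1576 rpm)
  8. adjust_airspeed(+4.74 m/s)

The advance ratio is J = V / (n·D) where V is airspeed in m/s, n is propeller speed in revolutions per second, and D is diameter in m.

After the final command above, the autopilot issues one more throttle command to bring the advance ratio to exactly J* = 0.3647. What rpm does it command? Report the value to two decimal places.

set_propeller: D = 3.222 m, P = 3.665 m (p = P/D = 1.137492); state ← (V=0, rpm=0)
set_airspeed(35.97): V ← 35.97 m/s
set_airspeed(53.38): V ← 53.38 m/s
adjust_airspeed(-2.65): V ← 53.38 -2.65 = 50.73 m/s
throttle_to(10761): rpm ← 10761
adjust_throttle(+260): rpm ← 10761 +260 = 11021
throttle_to(1576): rpm ← 1576
adjust_airspeed(+4.74): V ← 50.73 +4.74 = 55.47 m/s
final state: V = 55.47 m/s, rpm = 1576 → n = rpm/60 = 26.266667 rev/s
target J* = 0.3647; solve J* = V/(n·D) for n: n = V/(J*·D) = 55.47/(0.3647 × 3.222) = 47.205964 rev/s
rpm = 60·n = 2832.357812

rpm = 2832.36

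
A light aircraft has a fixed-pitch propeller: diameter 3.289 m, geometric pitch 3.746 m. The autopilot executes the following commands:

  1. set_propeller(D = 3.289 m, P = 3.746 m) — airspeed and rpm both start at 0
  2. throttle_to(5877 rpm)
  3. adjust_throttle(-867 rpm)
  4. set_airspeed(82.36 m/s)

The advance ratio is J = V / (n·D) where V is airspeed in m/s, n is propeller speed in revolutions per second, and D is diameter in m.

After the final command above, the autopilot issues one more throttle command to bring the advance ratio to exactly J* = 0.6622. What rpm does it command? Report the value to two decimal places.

rpm = 2268.90

set_propeller: D = 3.289 m, P = 3.746 m (p = P/D = 1.138948); state ← (V=0, rpm=0)
throttle_to(5877): rpm ← 5877
adjust_throttle(-867): rpm ← 5877 -867 = 5010
set_airspeed(82.36): V ← 82.36 m/s
final state: V = 82.36 m/s, rpm = 5010 → n = rpm/60 = 83.500000 rev/s
target J* = 0.6622; solve J* = V/(n·D) for n: n = V/(J*·D) = 82.36/(0.6622 × 3.289) = 37.814929 rev/s
rpm = 60·n = 2268.895733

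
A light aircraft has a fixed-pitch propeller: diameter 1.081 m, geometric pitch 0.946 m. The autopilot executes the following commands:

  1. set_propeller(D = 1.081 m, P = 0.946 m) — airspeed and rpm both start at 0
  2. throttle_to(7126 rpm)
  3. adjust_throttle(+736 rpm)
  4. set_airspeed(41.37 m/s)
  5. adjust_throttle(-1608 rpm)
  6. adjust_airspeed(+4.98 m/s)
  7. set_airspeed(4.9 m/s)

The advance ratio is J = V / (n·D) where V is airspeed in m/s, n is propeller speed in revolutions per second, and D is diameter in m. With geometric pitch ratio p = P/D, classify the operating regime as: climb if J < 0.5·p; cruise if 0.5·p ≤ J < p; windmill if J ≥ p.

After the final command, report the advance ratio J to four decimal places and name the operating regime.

J = 0.0435, regime = climb

set_propeller: D = 1.081 m, P = 0.946 m (p = P/D = 0.875116); state ← (V=0, rpm=0)
throttle_to(7126): rpm ← 7126
adjust_throttle(+736): rpm ← 7126 +736 = 7862
set_airspeed(41.37): V ← 41.37 m/s
adjust_throttle(-1608): rpm ← 7862 -1608 = 6254
adjust_airspeed(+4.98): V ← 41.37 +4.98 = 46.35 m/s
set_airspeed(4.9): V ← 4.9 m/s
final state: V = 4.9 m/s, rpm = 6254 → n = rpm/60 = 104.233333 rev/s
J = V / (n·D) = 4.9 / (104.233333 × 1.081) = 0.043487
regime bands: climb J<0.4376 | cruise [0.4376, 0.8751) | windmill J≥0.8751
J = 0.0435 → climb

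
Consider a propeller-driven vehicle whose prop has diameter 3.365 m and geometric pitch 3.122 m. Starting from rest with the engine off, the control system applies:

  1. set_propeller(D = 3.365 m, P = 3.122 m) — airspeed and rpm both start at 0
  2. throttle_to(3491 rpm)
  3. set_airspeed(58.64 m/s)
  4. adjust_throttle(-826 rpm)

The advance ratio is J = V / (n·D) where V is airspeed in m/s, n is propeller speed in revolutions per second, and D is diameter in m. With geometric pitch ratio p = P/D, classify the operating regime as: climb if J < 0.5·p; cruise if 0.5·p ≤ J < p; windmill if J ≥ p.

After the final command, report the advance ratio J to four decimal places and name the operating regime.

J = 0.3923, regime = climb

set_propeller: D = 3.365 m, P = 3.122 m (p = P/D = 0.927786); state ← (V=0, rpm=0)
throttle_to(3491): rpm ← 3491
set_airspeed(58.64): V ← 58.64 m/s
adjust_throttle(-826): rpm ← 3491 -826 = 2665
final state: V = 58.64 m/s, rpm = 2665 → n = rpm/60 = 44.416667 rev/s
J = V / (n·D) = 58.64 / (44.416667 × 3.365) = 0.392340
regime bands: climb J<0.4639 | cruise [0.4639, 0.9278) | windmill J≥0.9278
J = 0.3923 → climb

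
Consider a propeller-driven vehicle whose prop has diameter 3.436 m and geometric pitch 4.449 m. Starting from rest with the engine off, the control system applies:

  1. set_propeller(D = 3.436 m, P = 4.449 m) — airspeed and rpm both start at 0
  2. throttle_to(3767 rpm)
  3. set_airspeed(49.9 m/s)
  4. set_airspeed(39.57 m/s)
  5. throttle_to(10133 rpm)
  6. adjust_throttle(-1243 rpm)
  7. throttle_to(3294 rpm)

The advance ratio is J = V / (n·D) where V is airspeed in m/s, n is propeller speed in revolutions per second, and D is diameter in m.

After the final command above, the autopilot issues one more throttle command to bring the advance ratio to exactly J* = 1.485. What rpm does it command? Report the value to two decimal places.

rpm = 465.30

set_propeller: D = 3.436 m, P = 4.449 m (p = P/D = 1.294820); state ← (V=0, rpm=0)
throttle_to(3767): rpm ← 3767
set_airspeed(49.9): V ← 49.9 m/s
set_airspeed(39.57): V ← 39.57 m/s
throttle_to(10133): rpm ← 10133
adjust_throttle(-1243): rpm ← 10133 -1243 = 8890
throttle_to(3294): rpm ← 3294
final state: V = 39.57 m/s, rpm = 3294 → n = rpm/60 = 54.900000 rev/s
target J* = 1.485; solve J* = V/(n·D) for n: n = V/(J*·D) = 39.57/(1.485 × 3.436) = 7.755083 rev/s
rpm = 60·n = 465.304971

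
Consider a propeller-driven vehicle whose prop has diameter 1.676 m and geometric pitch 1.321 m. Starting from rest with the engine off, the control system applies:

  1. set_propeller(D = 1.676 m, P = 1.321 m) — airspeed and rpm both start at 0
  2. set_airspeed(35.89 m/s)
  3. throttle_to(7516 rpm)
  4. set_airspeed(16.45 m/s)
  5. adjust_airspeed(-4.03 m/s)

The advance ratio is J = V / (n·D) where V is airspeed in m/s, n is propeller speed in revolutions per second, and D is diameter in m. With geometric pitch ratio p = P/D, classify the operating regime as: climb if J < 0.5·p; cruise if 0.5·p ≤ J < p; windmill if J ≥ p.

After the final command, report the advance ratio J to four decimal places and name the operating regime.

set_propeller: D = 1.676 m, P = 1.321 m (p = P/D = 0.788186); state ← (V=0, rpm=0)
set_airspeed(35.89): V ← 35.89 m/s
throttle_to(7516): rpm ← 7516
set_airspeed(16.45): V ← 16.45 m/s
adjust_airspeed(-4.03): V ← 16.45 -4.03 = 12.42 m/s
final state: V = 12.42 m/s, rpm = 7516 → n = rpm/60 = 125.266667 rev/s
J = V / (n·D) = 12.42 / (125.266667 × 1.676) = 0.059158
regime bands: climb J<0.3941 | cruise [0.3941, 0.7882) | windmill J≥0.7882
J = 0.0592 → climb

J = 0.0592, regime = climb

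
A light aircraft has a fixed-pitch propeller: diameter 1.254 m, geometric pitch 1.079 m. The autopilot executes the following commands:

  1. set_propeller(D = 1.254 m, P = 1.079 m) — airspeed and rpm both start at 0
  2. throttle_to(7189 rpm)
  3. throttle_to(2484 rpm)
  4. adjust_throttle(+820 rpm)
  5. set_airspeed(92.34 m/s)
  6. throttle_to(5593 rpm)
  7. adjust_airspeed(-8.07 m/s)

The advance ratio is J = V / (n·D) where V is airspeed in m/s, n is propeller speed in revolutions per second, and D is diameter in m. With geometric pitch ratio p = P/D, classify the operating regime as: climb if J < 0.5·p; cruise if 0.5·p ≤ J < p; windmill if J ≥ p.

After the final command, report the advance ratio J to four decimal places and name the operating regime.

J = 0.7209, regime = cruise

set_propeller: D = 1.254 m, P = 1.079 m (p = P/D = 0.860447); state ← (V=0, rpm=0)
throttle_to(7189): rpm ← 7189
throttle_to(2484): rpm ← 2484
adjust_throttle(+820): rpm ← 2484 +820 = 3304
set_airspeed(92.34): V ← 92.34 m/s
throttle_to(5593): rpm ← 5593
adjust_airspeed(-8.07): V ← 92.34 -8.07 = 84.27 m/s
final state: V = 84.27 m/s, rpm = 5593 → n = rpm/60 = 93.216667 rev/s
J = V / (n·D) = 84.27 / (93.216667 × 1.254) = 0.720911
regime bands: climb J<0.4302 | cruise [0.4302, 0.8604) | windmill J≥0.8604
J = 0.7209 → cruise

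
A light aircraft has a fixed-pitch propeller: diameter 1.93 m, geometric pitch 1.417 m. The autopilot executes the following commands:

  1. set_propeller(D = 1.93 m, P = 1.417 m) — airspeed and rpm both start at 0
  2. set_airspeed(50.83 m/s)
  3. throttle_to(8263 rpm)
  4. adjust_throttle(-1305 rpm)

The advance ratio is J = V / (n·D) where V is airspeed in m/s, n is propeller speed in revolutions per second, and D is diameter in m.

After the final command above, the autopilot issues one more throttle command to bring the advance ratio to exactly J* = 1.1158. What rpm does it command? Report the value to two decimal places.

set_propeller: D = 1.93 m, P = 1.417 m (p = P/D = 0.734197); state ← (V=0, rpm=0)
set_airspeed(50.83): V ← 50.83 m/s
throttle_to(8263): rpm ← 8263
adjust_throttle(-1305): rpm ← 8263 -1305 = 6958
final state: V = 50.83 m/s, rpm = 6958 → n = rpm/60 = 115.966667 rev/s
target J* = 1.1158; solve J* = V/(n·D) for n: n = V/(J*·D) = 50.83/(1.1158 × 1.93) = 23.603502 rev/s
rpm = 60·n = 1416.210122

rpm = 1416.21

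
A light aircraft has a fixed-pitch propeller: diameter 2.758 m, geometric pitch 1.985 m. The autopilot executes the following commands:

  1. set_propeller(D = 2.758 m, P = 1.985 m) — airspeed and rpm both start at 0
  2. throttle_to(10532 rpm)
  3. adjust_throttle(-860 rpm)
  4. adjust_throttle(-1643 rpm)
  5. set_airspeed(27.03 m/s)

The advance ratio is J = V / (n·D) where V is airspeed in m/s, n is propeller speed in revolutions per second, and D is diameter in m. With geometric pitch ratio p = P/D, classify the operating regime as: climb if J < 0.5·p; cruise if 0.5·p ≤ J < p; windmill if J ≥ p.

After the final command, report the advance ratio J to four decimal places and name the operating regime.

J = 0.0732, regime = climb

set_propeller: D = 2.758 m, P = 1.985 m (p = P/D = 0.719724); state ← (V=0, rpm=0)
throttle_to(10532): rpm ← 10532
adjust_throttle(-860): rpm ← 10532 -860 = 9672
adjust_throttle(-1643): rpm ← 9672 -1643 = 8029
set_airspeed(27.03): V ← 27.03 m/s
final state: V = 27.03 m/s, rpm = 8029 → n = rpm/60 = 133.816667 rev/s
J = V / (n·D) = 27.03 / (133.816667 × 2.758) = 0.073239
regime bands: climb J<0.3599 | cruise [0.3599, 0.7197) | windmill J≥0.7197
J = 0.0732 → climb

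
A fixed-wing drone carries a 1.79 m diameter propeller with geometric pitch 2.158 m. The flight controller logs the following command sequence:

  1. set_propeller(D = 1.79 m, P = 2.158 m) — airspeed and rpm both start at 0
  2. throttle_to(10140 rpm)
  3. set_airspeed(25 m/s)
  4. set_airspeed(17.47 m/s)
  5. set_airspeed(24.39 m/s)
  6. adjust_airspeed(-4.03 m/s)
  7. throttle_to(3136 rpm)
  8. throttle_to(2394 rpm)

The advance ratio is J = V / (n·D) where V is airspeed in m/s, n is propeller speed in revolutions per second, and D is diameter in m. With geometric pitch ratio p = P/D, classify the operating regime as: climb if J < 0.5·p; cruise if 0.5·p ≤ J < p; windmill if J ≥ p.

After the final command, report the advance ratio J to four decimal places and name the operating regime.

J = 0.2851, regime = climb

set_propeller: D = 1.79 m, P = 2.158 m (p = P/D = 1.205587); state ← (V=0, rpm=0)
throttle_to(10140): rpm ← 10140
set_airspeed(25): V ← 25 m/s
set_airspeed(17.47): V ← 17.47 m/s
set_airspeed(24.39): V ← 24.39 m/s
adjust_airspeed(-4.03): V ← 24.39 -4.03 = 20.36 m/s
throttle_to(3136): rpm ← 3136
throttle_to(2394): rpm ← 2394
final state: V = 20.36 m/s, rpm = 2394 → n = rpm/60 = 39.900000 rev/s
J = V / (n·D) = 20.36 / (39.900000 × 1.79) = 0.285070
regime bands: climb J<0.6028 | cruise [0.6028, 1.2056) | windmill J≥1.2056
J = 0.2851 → climb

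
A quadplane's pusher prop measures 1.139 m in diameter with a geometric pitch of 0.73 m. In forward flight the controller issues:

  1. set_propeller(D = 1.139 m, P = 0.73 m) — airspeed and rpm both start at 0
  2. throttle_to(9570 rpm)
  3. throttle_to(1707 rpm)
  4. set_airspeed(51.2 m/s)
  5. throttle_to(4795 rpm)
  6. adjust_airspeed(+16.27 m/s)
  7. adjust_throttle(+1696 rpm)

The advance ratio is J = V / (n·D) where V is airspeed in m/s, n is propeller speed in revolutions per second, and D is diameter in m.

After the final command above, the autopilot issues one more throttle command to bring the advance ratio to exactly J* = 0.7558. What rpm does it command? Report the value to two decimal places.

set_propeller: D = 1.139 m, P = 0.73 m (p = P/D = 0.640913); state ← (V=0, rpm=0)
throttle_to(9570): rpm ← 9570
throttle_to(1707): rpm ← 1707
set_airspeed(51.2): V ← 51.2 m/s
throttle_to(4795): rpm ← 4795
adjust_airspeed(+16.27): V ← 51.2 +16.27 = 67.47 m/s
adjust_throttle(+1696): rpm ← 4795 +1696 = 6491
final state: V = 67.47 m/s, rpm = 6491 → n = rpm/60 = 108.183333 rev/s
target J* = 0.7558; solve J* = V/(n·D) for n: n = V/(J*·D) = 67.47/(0.7558 × 1.139) = 78.375459 rev/s
rpm = 60·n = 4702.527553

rpm = 4702.53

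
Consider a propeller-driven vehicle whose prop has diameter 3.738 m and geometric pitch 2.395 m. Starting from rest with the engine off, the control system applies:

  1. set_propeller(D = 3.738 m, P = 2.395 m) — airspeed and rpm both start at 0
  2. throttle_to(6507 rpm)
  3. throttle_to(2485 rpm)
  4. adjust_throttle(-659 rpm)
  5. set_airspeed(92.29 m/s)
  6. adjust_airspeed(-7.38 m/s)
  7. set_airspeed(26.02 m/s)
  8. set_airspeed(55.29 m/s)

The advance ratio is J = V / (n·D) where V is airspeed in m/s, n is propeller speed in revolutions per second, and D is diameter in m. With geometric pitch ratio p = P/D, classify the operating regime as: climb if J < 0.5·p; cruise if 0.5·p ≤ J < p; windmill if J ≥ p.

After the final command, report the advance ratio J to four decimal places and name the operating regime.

J = 0.4860, regime = cruise

set_propeller: D = 3.738 m, P = 2.395 m (p = P/D = 0.640717); state ← (V=0, rpm=0)
throttle_to(6507): rpm ← 6507
throttle_to(2485): rpm ← 2485
adjust_throttle(-659): rpm ← 2485 -659 = 1826
set_airspeed(92.29): V ← 92.29 m/s
adjust_airspeed(-7.38): V ← 92.29 -7.38 = 84.91 m/s
set_airspeed(26.02): V ← 26.02 m/s
set_airspeed(55.29): V ← 55.29 m/s
final state: V = 55.29 m/s, rpm = 1826 → n = rpm/60 = 30.433333 rev/s
J = V / (n·D) = 55.29 / (30.433333 × 3.738) = 0.486024
regime bands: climb J<0.3204 | cruise [0.3204, 0.6407) | windmill J≥0.6407
J = 0.4860 → cruise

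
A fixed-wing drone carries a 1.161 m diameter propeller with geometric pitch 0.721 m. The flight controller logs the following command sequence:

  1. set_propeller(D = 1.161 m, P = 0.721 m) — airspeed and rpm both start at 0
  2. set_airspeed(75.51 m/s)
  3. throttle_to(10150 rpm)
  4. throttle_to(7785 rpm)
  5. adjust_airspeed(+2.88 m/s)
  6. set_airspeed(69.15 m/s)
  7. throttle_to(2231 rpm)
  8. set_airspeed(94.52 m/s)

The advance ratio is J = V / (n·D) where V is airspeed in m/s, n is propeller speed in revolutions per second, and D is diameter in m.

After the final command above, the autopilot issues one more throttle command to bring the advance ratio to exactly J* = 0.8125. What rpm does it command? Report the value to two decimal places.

set_propeller: D = 1.161 m, P = 0.721 m (p = P/D = 0.621016); state ← (V=0, rpm=0)
set_airspeed(75.51): V ← 75.51 m/s
throttle_to(10150): rpm ← 10150
throttle_to(7785): rpm ← 7785
adjust_airspeed(+2.88): V ← 75.51 +2.88 = 78.39 m/s
set_airspeed(69.15): V ← 69.15 m/s
throttle_to(2231): rpm ← 2231
set_airspeed(94.52): V ← 94.52 m/s
final state: V = 94.52 m/s, rpm = 2231 → n = rpm/60 = 37.183333 rev/s
target J* = 0.8125; solve J* = V/(n·D) for n: n = V/(J*·D) = 94.52/(0.8125 × 1.161) = 100.200093 rev/s
rpm = 60·n = 6012.005565

rpm = 6012.01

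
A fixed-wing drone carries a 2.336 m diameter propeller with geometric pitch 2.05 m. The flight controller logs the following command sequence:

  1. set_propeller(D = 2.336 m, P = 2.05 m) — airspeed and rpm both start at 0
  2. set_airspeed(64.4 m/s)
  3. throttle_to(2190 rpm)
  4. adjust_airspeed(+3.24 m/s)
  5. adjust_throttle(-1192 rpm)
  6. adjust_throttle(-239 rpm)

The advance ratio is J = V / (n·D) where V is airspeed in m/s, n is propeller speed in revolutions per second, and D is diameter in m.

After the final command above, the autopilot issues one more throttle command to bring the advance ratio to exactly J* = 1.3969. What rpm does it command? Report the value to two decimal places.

rpm = 1243.70

set_propeller: D = 2.336 m, P = 2.05 m (p = P/D = 0.877568); state ← (V=0, rpm=0)
set_airspeed(64.4): V ← 64.4 m/s
throttle_to(2190): rpm ← 2190
adjust_airspeed(+3.24): V ← 64.4 +3.24 = 67.64 m/s
adjust_throttle(-1192): rpm ← 2190 -1192 = 998
adjust_throttle(-239): rpm ← 998 -239 = 759
final state: V = 67.64 m/s, rpm = 759 → n = rpm/60 = 12.650000 rev/s
target J* = 1.3969; solve J* = V/(n·D) for n: n = V/(J*·D) = 67.64/(1.3969 × 2.336) = 20.728384 rev/s
rpm = 60·n = 1243.703033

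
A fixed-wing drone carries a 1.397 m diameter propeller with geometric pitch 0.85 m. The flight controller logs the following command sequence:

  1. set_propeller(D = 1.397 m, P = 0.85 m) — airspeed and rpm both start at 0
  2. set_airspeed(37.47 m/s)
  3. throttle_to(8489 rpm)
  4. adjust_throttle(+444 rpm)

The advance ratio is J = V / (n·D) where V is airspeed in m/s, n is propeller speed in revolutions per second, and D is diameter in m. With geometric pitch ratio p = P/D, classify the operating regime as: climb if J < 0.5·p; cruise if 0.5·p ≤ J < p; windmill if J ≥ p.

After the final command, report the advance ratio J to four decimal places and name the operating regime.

set_propeller: D = 1.397 m, P = 0.85 m (p = P/D = 0.608447); state ← (V=0, rpm=0)
set_airspeed(37.47): V ← 37.47 m/s
throttle_to(8489): rpm ← 8489
adjust_throttle(+444): rpm ← 8489 +444 = 8933
final state: V = 37.47 m/s, rpm = 8933 → n = rpm/60 = 148.883333 rev/s
J = V / (n·D) = 37.47 / (148.883333 × 1.397) = 0.180153
regime bands: climb J<0.3042 | cruise [0.3042, 0.6084) | windmill J≥0.6084
J = 0.1802 → climb

J = 0.1802, regime = climb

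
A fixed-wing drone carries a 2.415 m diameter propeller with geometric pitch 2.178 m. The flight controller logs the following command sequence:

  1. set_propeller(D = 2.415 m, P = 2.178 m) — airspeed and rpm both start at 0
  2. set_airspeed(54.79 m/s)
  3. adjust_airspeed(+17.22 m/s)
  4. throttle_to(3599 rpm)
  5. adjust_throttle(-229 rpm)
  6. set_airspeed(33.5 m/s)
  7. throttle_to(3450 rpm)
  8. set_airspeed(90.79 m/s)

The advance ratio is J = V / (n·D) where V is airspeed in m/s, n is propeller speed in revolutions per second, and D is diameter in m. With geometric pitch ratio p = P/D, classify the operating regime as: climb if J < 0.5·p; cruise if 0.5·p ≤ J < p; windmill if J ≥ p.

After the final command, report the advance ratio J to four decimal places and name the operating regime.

J = 0.6538, regime = cruise

set_propeller: D = 2.415 m, P = 2.178 m (p = P/D = 0.901863); state ← (V=0, rpm=0)
set_airspeed(54.79): V ← 54.79 m/s
adjust_airspeed(+17.22): V ← 54.79 +17.22 = 72.01 m/s
throttle_to(3599): rpm ← 3599
adjust_throttle(-229): rpm ← 3599 -229 = 3370
set_airspeed(33.5): V ← 33.5 m/s
throttle_to(3450): rpm ← 3450
set_airspeed(90.79): V ← 90.79 m/s
final state: V = 90.79 m/s, rpm = 3450 → n = rpm/60 = 57.500000 rev/s
J = V / (n·D) = 90.79 / (57.500000 × 2.415) = 0.653812
regime bands: climb J<0.4509 | cruise [0.4509, 0.9019) | windmill J≥0.9019
J = 0.6538 → cruise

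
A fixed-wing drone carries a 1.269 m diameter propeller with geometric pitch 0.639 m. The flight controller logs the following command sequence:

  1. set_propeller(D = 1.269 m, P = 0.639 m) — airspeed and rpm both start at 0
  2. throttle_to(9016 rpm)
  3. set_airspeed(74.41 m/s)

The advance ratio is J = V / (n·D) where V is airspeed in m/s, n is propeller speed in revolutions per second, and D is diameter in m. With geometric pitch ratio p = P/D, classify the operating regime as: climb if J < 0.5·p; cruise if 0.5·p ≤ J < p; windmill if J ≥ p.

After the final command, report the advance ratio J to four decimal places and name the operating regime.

J = 0.3902, regime = cruise

set_propeller: D = 1.269 m, P = 0.639 m (p = P/D = 0.503546); state ← (V=0, rpm=0)
throttle_to(9016): rpm ← 9016
set_airspeed(74.41): V ← 74.41 m/s
final state: V = 74.41 m/s, rpm = 9016 → n = rpm/60 = 150.266667 rev/s
J = V / (n·D) = 74.41 / (150.266667 × 1.269) = 0.390218
regime bands: climb J<0.2518 | cruise [0.2518, 0.5035) | windmill J≥0.5035
J = 0.3902 → cruise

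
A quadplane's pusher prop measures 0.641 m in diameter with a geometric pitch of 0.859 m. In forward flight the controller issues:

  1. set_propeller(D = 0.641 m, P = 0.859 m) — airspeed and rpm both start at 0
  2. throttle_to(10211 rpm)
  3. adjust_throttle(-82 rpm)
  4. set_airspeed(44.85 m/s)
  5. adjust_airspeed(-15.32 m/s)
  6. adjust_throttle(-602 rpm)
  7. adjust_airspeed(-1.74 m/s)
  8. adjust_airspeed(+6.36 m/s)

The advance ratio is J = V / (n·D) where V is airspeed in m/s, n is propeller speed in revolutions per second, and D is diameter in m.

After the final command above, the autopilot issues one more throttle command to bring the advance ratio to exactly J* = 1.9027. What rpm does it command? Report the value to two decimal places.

rpm = 1680.02

set_propeller: D = 0.641 m, P = 0.859 m (p = P/D = 1.340094); state ← (V=0, rpm=0)
throttle_to(10211): rpm ← 10211
adjust_throttle(-82): rpm ← 10211 -82 = 10129
set_airspeed(44.85): V ← 44.85 m/s
adjust_airspeed(-15.32): V ← 44.85 -15.32 = 29.53 m/s
adjust_throttle(-602): rpm ← 10129 -602 = 9527
adjust_airspeed(-1.74): V ← 29.53 -1.74 = 27.79 m/s
adjust_airspeed(+6.36): V ← 27.79 +6.36 = 34.15 m/s
final state: V = 34.15 m/s, rpm = 9527 → n = rpm/60 = 158.783333 rev/s
target J* = 1.9027; solve J* = V/(n·D) for n: n = V/(J*·D) = 34.15/(1.9027 × 0.641) = 28.000279 rev/s
rpm = 60·n = 1680.016746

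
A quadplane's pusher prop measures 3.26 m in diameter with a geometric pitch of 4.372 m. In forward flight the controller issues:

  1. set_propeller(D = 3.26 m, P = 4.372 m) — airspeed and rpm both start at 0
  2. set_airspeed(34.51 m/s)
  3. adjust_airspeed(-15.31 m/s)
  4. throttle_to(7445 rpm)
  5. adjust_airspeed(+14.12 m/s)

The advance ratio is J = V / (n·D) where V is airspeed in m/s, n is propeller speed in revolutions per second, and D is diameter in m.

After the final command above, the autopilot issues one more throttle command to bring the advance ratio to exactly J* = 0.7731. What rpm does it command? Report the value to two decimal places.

set_propeller: D = 3.26 m, P = 4.372 m (p = P/D = 1.341104); state ← (V=0, rpm=0)
set_airspeed(34.51): V ← 34.51 m/s
adjust_airspeed(-15.31): V ← 34.51 -15.31 = 19.2 m/s
throttle_to(7445): rpm ← 7445
adjust_airspeed(+14.12): V ← 19.2 +14.12 = 33.32 m/s
final state: V = 33.32 m/s, rpm = 7445 → n = rpm/60 = 124.083333 rev/s
target J* = 0.7731; solve J* = V/(n·D) for n: n = V/(J*·D) = 33.32/(0.7731 × 3.26) = 13.220617 rev/s
rpm = 60·n = 793.237012

rpm = 793.24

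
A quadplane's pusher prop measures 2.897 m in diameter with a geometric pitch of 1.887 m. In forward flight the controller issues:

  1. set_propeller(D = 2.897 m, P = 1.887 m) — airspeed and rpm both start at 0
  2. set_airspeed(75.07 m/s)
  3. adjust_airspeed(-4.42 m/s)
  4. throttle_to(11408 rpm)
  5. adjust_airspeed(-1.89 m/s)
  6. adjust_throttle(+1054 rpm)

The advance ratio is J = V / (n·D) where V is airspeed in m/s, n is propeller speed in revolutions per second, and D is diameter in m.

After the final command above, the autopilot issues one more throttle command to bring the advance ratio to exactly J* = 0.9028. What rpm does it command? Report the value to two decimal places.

set_propeller: D = 2.897 m, P = 1.887 m (p = P/D = 0.651363); state ← (V=0, rpm=0)
set_airspeed(75.07): V ← 75.07 m/s
adjust_airspeed(-4.42): V ← 75.07 -4.42 = 70.65 m/s
throttle_to(11408): rpm ← 11408
adjust_airspeed(-1.89): V ← 70.65 -1.89 = 68.76 m/s
adjust_throttle(+1054): rpm ← 11408 +1054 = 12462
final state: V = 68.76 m/s, rpm = 12462 → n = rpm/60 = 207.700000 rev/s
target J* = 0.9028; solve J* = V/(n·D) for n: n = V/(J*·D) = 68.76/(0.9028 × 2.897) = 26.290317 rev/s
rpm = 60·n = 1577.419019

rpm = 1577.42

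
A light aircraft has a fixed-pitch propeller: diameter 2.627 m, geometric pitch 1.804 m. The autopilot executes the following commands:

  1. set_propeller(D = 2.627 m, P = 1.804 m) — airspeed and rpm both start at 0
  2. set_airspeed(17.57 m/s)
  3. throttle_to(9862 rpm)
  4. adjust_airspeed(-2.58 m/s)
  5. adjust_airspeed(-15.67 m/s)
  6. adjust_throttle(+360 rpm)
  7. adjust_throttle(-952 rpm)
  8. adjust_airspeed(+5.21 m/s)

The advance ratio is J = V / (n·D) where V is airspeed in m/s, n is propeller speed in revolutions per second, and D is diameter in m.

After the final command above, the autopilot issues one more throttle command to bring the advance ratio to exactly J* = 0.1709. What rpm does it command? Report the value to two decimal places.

rpm = 605.41

set_propeller: D = 2.627 m, P = 1.804 m (p = P/D = 0.686715); state ← (V=0, rpm=0)
set_airspeed(17.57): V ← 17.57 m/s
throttle_to(9862): rpm ← 9862
adjust_airspeed(-2.58): V ← 17.57 -2.58 = 14.99 m/s
adjust_airspeed(-15.67): V ← 14.99 -15.67 = -0.68 m/s
adjust_throttle(+360): rpm ← 9862 +360 = 10222
adjust_throttle(-952): rpm ← 10222 -952 = 9270
adjust_airspeed(+5.21): V ← -0.68 +5.21 = 4.53 m/s
final state: V = 4.53 m/s, rpm = 9270 → n = rpm/60 = 154.500000 rev/s
target J* = 0.1709; solve J* = V/(n·D) for n: n = V/(J*·D) = 4.53/(0.1709 × 2.627) = 10.090114 rev/s
rpm = 60·n = 605.406831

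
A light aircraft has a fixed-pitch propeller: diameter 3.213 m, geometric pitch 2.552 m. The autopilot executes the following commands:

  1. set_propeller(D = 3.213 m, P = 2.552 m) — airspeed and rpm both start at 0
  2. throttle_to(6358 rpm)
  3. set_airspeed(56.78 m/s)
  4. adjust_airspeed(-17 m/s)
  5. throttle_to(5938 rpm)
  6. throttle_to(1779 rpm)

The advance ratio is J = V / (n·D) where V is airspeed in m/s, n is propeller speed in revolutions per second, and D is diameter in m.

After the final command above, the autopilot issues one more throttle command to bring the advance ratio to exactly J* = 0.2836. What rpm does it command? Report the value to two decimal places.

set_propeller: D = 3.213 m, P = 2.552 m (p = P/D = 0.794273); state ← (V=0, rpm=0)
throttle_to(6358): rpm ← 6358
set_airspeed(56.78): V ← 56.78 m/s
adjust_airspeed(-17): V ← 56.78 -17 = 39.78 m/s
throttle_to(5938): rpm ← 5938
throttle_to(1779): rpm ← 1779
final state: V = 39.78 m/s, rpm = 1779 → n = rpm/60 = 29.650000 rev/s
target J* = 0.2836; solve J* = V/(n·D) for n: n = V/(J*·D) = 39.78/(0.2836 × 3.213) = 43.656391 rev/s
rpm = 60·n = 2619.383437

rpm = 2619.38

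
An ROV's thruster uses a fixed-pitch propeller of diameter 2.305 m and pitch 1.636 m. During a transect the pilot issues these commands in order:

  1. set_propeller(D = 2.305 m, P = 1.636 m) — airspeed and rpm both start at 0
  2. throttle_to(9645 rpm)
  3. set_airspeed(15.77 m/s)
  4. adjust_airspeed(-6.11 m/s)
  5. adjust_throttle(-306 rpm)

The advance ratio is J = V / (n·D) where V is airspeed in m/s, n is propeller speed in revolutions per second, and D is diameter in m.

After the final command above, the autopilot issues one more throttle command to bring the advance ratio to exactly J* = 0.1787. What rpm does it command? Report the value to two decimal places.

rpm = 1407.13

set_propeller: D = 2.305 m, P = 1.636 m (p = P/D = 0.709761); state ← (V=0, rpm=0)
throttle_to(9645): rpm ← 9645
set_airspeed(15.77): V ← 15.77 m/s
adjust_airspeed(-6.11): V ← 15.77 -6.11 = 9.66 m/s
adjust_throttle(-306): rpm ← 9645 -306 = 9339
final state: V = 9.66 m/s, rpm = 9339 → n = rpm/60 = 155.650000 rev/s
target J* = 0.1787; solve J* = V/(n·D) for n: n = V/(J*·D) = 9.66/(0.1787 × 2.305) = 23.452095 rev/s
rpm = 60·n = 1407.125698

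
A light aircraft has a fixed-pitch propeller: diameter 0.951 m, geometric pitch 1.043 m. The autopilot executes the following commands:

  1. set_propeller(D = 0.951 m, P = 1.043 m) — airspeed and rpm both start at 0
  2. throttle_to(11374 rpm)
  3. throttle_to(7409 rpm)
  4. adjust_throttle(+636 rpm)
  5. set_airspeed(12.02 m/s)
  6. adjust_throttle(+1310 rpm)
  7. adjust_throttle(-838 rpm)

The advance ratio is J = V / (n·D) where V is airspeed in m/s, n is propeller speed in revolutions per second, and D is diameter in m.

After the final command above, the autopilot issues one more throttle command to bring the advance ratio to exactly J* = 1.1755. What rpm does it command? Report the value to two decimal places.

rpm = 645.14

set_propeller: D = 0.951 m, P = 1.043 m (p = P/D = 1.096740); state ← (V=0, rpm=0)
throttle_to(11374): rpm ← 11374
throttle_to(7409): rpm ← 7409
adjust_throttle(+636): rpm ← 7409 +636 = 8045
set_airspeed(12.02): V ← 12.02 m/s
adjust_throttle(+1310): rpm ← 8045 +1310 = 9355
adjust_throttle(-838): rpm ← 9355 -838 = 8517
final state: V = 12.02 m/s, rpm = 8517 → n = rpm/60 = 141.950000 rev/s
target J* = 1.1755; solve J* = V/(n·D) for n: n = V/(J*·D) = 12.02/(1.1755 × 0.951) = 10.752299 rev/s
rpm = 60·n = 645.137917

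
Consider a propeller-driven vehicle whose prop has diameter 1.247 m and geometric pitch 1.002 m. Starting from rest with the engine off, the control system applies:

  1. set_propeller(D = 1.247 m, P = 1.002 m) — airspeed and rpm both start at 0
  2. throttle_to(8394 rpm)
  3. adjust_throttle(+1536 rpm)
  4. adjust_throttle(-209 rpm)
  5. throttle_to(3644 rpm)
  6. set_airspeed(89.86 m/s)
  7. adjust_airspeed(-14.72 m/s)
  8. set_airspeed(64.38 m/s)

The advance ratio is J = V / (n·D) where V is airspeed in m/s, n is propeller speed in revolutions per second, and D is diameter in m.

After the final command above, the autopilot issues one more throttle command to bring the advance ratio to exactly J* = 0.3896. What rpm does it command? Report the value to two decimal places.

set_propeller: D = 1.247 m, P = 1.002 m (p = P/D = 0.803528); state ← (V=0, rpm=0)
throttle_to(8394): rpm ← 8394
adjust_throttle(+1536): rpm ← 8394 +1536 = 9930
adjust_throttle(-209): rpm ← 9930 -209 = 9721
throttle_to(3644): rpm ← 3644
set_airspeed(89.86): V ← 89.86 m/s
adjust_airspeed(-14.72): V ← 89.86 -14.72 = 75.14 m/s
set_airspeed(64.38): V ← 64.38 m/s
final state: V = 64.38 m/s, rpm = 3644 → n = rpm/60 = 60.733333 rev/s
target J* = 0.3896; solve J* = V/(n·D) for n: n = V/(J*·D) = 64.38/(0.3896 × 1.247) = 132.515162 rev/s
rpm = 60·n = 7950.909699

rpm = 7950.91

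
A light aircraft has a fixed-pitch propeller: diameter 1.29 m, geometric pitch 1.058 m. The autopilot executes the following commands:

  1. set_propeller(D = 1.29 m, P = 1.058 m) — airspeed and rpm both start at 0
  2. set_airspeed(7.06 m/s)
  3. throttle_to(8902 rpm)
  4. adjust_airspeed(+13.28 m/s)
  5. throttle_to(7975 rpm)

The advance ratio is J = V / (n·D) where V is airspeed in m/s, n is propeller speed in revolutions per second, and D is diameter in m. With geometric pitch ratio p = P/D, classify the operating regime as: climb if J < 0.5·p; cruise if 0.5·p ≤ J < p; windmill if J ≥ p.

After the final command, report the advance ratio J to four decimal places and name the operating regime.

set_propeller: D = 1.29 m, P = 1.058 m (p = P/D = 0.820155); state ← (V=0, rpm=0)
set_airspeed(7.06): V ← 7.06 m/s
throttle_to(8902): rpm ← 8902
adjust_airspeed(+13.28): V ← 7.06 +13.28 = 20.34 m/s
throttle_to(7975): rpm ← 7975
final state: V = 20.34 m/s, rpm = 7975 → n = rpm/60 = 132.916667 rev/s
J = V / (n·D) = 20.34 / (132.916667 × 1.29) = 0.118627
regime bands: climb J<0.4101 | cruise [0.4101, 0.8202) | windmill J≥0.8202
J = 0.1186 → climb

J = 0.1186, regime = climb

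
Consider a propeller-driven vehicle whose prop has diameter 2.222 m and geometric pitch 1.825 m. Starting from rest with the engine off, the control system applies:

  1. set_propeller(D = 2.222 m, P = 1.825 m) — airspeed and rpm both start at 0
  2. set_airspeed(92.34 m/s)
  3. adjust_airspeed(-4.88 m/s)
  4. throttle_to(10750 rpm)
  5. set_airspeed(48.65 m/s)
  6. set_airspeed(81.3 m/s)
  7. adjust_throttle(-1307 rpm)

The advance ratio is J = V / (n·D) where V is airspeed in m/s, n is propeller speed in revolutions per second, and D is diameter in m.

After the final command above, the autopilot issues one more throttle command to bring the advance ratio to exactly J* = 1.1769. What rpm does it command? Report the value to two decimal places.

set_propeller: D = 2.222 m, P = 1.825 m (p = P/D = 0.821332); state ← (V=0, rpm=0)
set_airspeed(92.34): V ← 92.34 m/s
adjust_airspeed(-4.88): V ← 92.34 -4.88 = 87.46 m/s
throttle_to(10750): rpm ← 10750
set_airspeed(48.65): V ← 48.65 m/s
set_airspeed(81.3): V ← 81.3 m/s
adjust_throttle(-1307): rpm ← 10750 -1307 = 9443
final state: V = 81.3 m/s, rpm = 9443 → n = rpm/60 = 157.383333 rev/s
target J* = 1.1769; solve J* = V/(n·D) for n: n = V/(J*·D) = 81.3/(1.1769 × 2.222) = 31.089013 rev/s
rpm = 60·n = 1865.340753

rpm = 1865.34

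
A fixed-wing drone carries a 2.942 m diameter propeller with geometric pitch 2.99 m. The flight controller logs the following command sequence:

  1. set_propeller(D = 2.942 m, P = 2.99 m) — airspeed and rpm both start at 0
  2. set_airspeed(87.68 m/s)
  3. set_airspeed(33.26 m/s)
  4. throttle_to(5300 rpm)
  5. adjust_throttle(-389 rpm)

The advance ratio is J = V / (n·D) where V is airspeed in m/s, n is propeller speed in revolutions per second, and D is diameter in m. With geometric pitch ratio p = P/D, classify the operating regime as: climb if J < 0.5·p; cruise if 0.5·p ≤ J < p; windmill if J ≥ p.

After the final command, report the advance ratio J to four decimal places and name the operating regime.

set_propeller: D = 2.942 m, P = 2.99 m (p = P/D = 1.016315); state ← (V=0, rpm=0)
set_airspeed(87.68): V ← 87.68 m/s
set_airspeed(33.26): V ← 33.26 m/s
throttle_to(5300): rpm ← 5300
adjust_throttle(-389): rpm ← 5300 -389 = 4911
final state: V = 33.26 m/s, rpm = 4911 → n = rpm/60 = 81.850000 rev/s
J = V / (n·D) = 33.26 / (81.850000 × 2.942) = 0.138121
regime bands: climb J<0.5082 | cruise [0.5082, 1.0163) | windmill J≥1.0163
J = 0.1381 → climb

J = 0.1381, regime = climb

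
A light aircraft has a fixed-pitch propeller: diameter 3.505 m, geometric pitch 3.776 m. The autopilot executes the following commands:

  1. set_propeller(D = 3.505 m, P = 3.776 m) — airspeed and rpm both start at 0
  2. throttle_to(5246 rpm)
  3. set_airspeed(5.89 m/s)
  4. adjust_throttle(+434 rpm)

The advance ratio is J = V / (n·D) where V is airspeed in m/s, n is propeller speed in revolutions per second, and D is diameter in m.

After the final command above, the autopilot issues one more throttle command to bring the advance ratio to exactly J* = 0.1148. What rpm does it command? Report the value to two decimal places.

set_propeller: D = 3.505 m, P = 3.776 m (p = P/D = 1.077318); state ← (V=0, rpm=0)
throttle_to(5246): rpm ← 5246
set_airspeed(5.89): V ← 5.89 m/s
adjust_throttle(+434): rpm ← 5246 +434 = 5680
final state: V = 5.89 m/s, rpm = 5680 → n = rpm/60 = 94.666667 rev/s
target J* = 0.1148; solve J* = V/(n·D) for n: n = V/(J*·D) = 5.89/(0.1148 × 3.505) = 14.638123 rev/s
rpm = 60·n = 878.287364

rpm = 878.29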